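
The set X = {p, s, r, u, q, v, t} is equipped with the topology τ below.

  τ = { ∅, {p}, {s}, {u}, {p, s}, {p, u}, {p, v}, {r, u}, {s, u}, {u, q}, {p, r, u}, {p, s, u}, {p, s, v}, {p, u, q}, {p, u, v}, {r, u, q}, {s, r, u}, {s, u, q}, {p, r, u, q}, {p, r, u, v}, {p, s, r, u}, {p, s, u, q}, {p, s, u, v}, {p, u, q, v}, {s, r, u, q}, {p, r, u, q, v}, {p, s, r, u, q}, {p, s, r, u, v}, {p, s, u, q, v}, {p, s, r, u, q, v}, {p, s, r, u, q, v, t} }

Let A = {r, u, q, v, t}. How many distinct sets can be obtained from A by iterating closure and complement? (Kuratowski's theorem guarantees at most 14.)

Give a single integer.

complement {p, s}; its interior {p, s}; cl(A) = X∖{p, s} = {r, u, q, v, t}
With k = closure, c = complement:
  1. A     = {r, u, q, v, t}
  2. cA    = {p, s}
  3. kcA   = {p, s, v, t}
  4. ckcA  = {r, u, q}
  5. kckcA = {r, u, q, t}
  6. ckckcA = {p, s, v}
k, c of each give nothing new

6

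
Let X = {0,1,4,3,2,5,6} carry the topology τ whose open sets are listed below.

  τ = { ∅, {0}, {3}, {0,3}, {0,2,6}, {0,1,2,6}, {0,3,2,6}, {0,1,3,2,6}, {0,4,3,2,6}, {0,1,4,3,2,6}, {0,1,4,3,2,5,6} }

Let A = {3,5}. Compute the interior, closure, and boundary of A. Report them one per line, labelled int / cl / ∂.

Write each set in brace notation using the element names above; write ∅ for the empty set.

int(A) = {3}
cl(A)  = {4,3,5}
∂A     = {4,5}

U open, U⊆A: ∅, {3}. int(A) = ⋃ = {3}
X∖A={0,1,4,2,6}, int(X∖A)={0,1,2,6}, hence cl(A)={4,3,5}
∂A: remove int from cl → {4,5}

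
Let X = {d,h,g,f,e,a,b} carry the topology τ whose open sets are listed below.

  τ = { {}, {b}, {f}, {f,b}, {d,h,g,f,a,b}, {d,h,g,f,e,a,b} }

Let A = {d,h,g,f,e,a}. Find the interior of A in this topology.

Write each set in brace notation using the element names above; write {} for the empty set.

{f}

opens ⊆ A: {}, {f}; union → int = {f}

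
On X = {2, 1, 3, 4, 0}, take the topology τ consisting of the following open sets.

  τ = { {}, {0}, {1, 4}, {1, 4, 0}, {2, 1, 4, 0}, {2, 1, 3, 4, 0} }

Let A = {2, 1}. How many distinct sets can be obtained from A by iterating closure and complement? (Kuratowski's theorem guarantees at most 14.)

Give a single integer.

X∖A={3, 4, 0}, int(X∖A)={0}, hence cl(A)={2, 1, 3, 4}
Orbit (k=closure, c=complement):
  1. A     = {2, 1}
  2. kA    = {2, 1, 3, 4}
  3. cA    = {3, 4, 0}
  4. ckA   = {0}
  5. kcA   = {2, 1, 3, 4, 0}
  6. kckA  = {2, 3, 0}
  7. ckcA  = {}
  8. ckckA = {1, 4}
(closed under both — stop)

8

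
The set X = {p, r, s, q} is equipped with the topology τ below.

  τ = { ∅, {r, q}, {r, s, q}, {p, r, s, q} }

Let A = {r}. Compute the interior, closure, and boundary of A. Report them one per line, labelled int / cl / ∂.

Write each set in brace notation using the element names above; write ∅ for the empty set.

int(A) = ∅
cl(A)  = {p, r, s, q}
∂A     = {p, r, s, q}

opens ⊆ A: ∅; union → int = ∅
complement {p, s, q}; its interior ∅; cl(A) = X∖∅ = {p, r, s, q}
boundary = {p, r, s, q} ∖ ∅ = {p, r, s, q}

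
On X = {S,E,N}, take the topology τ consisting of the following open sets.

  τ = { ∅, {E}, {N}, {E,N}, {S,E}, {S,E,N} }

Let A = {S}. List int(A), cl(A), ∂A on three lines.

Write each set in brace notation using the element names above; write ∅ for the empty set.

interior: largest open inside A is ∅ (from ∅)
cl via duality: int({E,N}) = {E,N}, so X∖{E,N} = {S}
cl∖int = {S}

int(A) = ∅
cl(A)  = {S}
∂A     = {S}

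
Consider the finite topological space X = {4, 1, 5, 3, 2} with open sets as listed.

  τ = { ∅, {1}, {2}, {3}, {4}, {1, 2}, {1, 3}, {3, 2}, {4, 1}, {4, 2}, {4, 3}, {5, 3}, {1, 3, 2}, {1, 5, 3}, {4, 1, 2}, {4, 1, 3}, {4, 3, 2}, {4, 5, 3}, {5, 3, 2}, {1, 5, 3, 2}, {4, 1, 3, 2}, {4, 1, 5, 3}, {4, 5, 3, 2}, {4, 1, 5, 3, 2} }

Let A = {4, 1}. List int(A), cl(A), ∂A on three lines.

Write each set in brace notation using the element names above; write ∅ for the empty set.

interior: largest open inside A is {4, 1} (from ∅, {1}, {4}, {4, 1})
cl via duality: int({5, 3, 2}) = {5, 3, 2}, so X∖{5, 3, 2} = {4, 1}
cl∖int = ∅

int(A) = {4, 1}
cl(A)  = {4, 1}
∂A     = ∅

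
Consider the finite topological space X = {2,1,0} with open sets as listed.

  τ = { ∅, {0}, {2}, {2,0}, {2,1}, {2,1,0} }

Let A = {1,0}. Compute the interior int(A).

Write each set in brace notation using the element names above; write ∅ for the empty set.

U open, U⊆A: ∅, {0}. int(A) = ⋃ = {0}

{0}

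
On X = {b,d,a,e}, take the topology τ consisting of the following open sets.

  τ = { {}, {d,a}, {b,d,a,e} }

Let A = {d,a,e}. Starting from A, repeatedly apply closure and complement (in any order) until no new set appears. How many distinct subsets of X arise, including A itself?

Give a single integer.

X∖A={b}, int(X∖A)={}, hence cl(A)={b,d,a,e}
Orbit (k=closure, c=complement):
  1. A     = {d,a,e}
  2. kA    = {b,d,a,e}
  3. cA    = {b}
  4. ckA   = {}
  5. kcA   = {b,e}
  6. ckcA  = {d,a}
(closed under both — stop)

6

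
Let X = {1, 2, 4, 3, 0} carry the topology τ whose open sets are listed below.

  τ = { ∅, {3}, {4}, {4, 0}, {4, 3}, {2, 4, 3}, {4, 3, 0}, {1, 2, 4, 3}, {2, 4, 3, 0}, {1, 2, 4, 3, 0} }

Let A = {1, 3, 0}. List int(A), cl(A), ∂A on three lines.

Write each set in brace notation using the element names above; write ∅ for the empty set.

int(A) = {3}
cl(A)  = {1, 2, 3, 0}
∂A     = {1, 2, 0}

opens ⊆ A: ∅, {3}; union → int = {3}
complement {2, 4}; its interior {4}; cl(A) = X∖{4} = {1, 2, 3, 0}
boundary = {1, 2, 3, 0} ∖ {3} = {1, 2, 0}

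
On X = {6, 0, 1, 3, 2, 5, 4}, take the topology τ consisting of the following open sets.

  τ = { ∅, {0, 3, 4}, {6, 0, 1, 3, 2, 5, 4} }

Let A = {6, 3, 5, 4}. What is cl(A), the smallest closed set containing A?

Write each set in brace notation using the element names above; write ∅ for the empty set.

{6, 0, 1, 3, 2, 5, 4}

cl via duality: int({0, 1, 2}) = ∅, so X∖∅ = {6, 0, 1, 3, 2, 5, 4}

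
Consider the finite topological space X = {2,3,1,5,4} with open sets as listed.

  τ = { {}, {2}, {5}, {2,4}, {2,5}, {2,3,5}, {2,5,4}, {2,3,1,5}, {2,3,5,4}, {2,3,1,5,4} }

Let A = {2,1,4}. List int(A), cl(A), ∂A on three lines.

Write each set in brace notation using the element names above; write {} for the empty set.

interior: largest open inside A is {2,4} (from {}, {2}, {2,4})
cl via duality: int({3,5}) = {5}, so X∖{5} = {2,3,1,4}
cl∖int = {3,1}

int(A) = {2,4}
cl(A)  = {2,3,1,4}
∂A     = {3,1}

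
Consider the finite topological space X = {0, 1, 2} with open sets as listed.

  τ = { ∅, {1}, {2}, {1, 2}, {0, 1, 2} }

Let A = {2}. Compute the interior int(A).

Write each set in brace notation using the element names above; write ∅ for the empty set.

{2}

open subsets of A: ∅, {2}; so int(A) = {2}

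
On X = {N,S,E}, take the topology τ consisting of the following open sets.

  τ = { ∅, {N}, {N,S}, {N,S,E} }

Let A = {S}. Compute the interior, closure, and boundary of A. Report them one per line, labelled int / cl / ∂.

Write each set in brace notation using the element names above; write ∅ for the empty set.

int(A) = ∅
cl(A)  = {S,E}
∂A     = {S,E}

U open, U⊆A: ∅. int(A) = ⋃ = ∅
X∖A={N,E}, int(X∖A)={N}, hence cl(A)={S,E}
∂A: remove int from cl → {S,E}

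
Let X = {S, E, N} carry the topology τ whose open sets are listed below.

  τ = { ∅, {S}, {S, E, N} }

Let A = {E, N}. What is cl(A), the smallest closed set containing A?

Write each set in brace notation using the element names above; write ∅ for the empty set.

{E, N}

complement {S}; its interior {S}; cl(A) = X∖{S} = {E, N}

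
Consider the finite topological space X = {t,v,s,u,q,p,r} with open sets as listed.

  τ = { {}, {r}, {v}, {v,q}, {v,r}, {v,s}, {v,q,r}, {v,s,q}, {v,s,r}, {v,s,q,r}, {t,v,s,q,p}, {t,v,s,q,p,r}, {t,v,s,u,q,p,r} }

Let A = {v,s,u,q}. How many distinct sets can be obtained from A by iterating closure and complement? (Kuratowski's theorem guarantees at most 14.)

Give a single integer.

8

cl via duality: int({t,p,r}) = {r}, so X∖{r} = {t,v,s,u,q,p}
Write k for closure, c for complement:
  1. A     = {v,s,u,q}
  2. kA    = {t,v,s,u,q,p}
  3. cA    = {t,p,r}
  4. ckA   = {r}
  5. kcA   = {t,u,p,r}
  6. kckA  = {u,r}
  7. ckcA  = {v,s,q}
  8. ckckA = {t,v,s,q,p}
applying k or c yields no new set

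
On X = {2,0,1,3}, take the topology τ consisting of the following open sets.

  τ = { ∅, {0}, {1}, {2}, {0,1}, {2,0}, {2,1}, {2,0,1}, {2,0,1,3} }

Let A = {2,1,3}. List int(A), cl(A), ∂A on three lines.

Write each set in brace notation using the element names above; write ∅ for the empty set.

int(A) = {2,1}
cl(A)  = {2,1,3}
∂A     = {3}

opens ⊆ A: ∅, {2}, {1}, {2,1}; union → int = {2,1}
complement {0}; its interior {0}; cl(A) = X∖{0} = {2,1,3}
boundary = {2,1,3} ∖ {2,1} = {3}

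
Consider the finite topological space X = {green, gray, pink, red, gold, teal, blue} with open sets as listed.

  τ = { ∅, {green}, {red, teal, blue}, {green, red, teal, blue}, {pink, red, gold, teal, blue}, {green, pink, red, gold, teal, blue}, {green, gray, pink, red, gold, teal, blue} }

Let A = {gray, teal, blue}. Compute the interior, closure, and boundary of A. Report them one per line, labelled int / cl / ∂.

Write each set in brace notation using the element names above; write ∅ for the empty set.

open subsets of A: ∅; so int(A) = ∅
closure: X∖int(X∖A) = X∖{green} = {gray, pink, red, gold, teal, blue}
∂A = {gray, pink, red, gold, teal, blue} minus ∅ = {gray, pink, red, gold, teal, blue}

int(A) = ∅
cl(A)  = {gray, pink, red, gold, teal, blue}
∂A     = {gray, pink, red, gold, teal, blue}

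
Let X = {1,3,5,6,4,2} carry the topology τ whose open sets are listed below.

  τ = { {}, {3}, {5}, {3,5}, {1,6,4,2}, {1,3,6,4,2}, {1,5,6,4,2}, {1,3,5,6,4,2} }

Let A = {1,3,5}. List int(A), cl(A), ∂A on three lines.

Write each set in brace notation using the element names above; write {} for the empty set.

int(A) = {3,5}
cl(A)  = {1,3,5,6,4,2}
∂A     = {1,6,4,2}

U open, U⊆A: {}, {5}, {3}, {3,5}. int(A) = ⋃ = {3,5}
X∖A={6,4,2}, int(X∖A)={}, hence cl(A)={1,3,5,6,4,2}
∂A: remove int from cl → {1,6,4,2}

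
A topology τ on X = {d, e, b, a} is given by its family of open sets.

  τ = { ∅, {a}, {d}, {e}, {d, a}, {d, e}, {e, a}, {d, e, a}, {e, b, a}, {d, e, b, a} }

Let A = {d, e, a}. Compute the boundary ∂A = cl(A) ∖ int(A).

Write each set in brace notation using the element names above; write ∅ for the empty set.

opens ⊆ A: ∅, {e}, {d}, {a}, {e, a}, {d, e}, {d, a}, {d, e, a}; union → int = {d, e, a}
complement {b}; its interior ∅; cl(A) = X∖∅ = {d, e, b, a}
boundary = {d, e, b, a} ∖ {d, e, a} = {b}

{b}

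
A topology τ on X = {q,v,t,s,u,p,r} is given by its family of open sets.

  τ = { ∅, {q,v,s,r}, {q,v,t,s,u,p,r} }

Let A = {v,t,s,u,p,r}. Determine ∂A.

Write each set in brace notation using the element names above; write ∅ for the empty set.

{q,v,t,s,u,p,r}

open subsets of A: ∅; so int(A) = ∅
closure: X∖int(X∖A) = X∖∅ = {q,v,t,s,u,p,r}
∂A = {q,v,t,s,u,p,r} minus ∅ = {q,v,t,s,u,p,r}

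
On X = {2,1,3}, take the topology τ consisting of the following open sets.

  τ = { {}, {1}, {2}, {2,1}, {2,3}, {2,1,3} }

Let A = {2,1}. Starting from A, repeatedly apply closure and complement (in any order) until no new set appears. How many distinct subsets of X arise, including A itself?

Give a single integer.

complement {3}; its interior {}; cl(A) = X∖{} = {2,1,3}
With k = closure, c = complement:
  1. A     = {2,1}
  2. kA    = {2,1,3}
  3. cA    = {3}
  4. ckA   = {}
k, c of each give nothing new

4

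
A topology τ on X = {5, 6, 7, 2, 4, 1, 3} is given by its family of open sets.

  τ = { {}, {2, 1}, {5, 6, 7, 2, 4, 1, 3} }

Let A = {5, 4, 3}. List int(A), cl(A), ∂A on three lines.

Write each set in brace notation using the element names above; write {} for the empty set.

int(A) = {}
cl(A)  = {5, 6, 7, 4, 3}
∂A     = {5, 6, 7, 4, 3}

opens ⊆ A: {}; union → int = {}
complement {6, 7, 2, 1}; its interior {2, 1}; cl(A) = X∖{2, 1} = {5, 6, 7, 4, 3}
boundary = {5, 6, 7, 4, 3} ∖ {} = {5, 6, 7, 4, 3}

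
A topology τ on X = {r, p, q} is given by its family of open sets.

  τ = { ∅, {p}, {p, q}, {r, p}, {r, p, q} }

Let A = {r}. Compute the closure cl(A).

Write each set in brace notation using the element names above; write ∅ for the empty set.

closure: X∖int(X∖A) = X∖{p, q} = {r}

{r}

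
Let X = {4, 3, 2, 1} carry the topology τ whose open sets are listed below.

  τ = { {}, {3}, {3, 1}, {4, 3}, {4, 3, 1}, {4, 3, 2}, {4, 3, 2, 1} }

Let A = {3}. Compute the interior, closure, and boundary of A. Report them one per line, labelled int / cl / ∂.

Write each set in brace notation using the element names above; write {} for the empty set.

int(A) = {3}
cl(A)  = {4, 3, 2, 1}
∂A     = {4, 2, 1}

interior: largest open inside A is {3} (from {}, {3})
cl via duality: int({4, 2, 1}) = {}, so X∖{} = {4, 3, 2, 1}
cl∖int = {4, 2, 1}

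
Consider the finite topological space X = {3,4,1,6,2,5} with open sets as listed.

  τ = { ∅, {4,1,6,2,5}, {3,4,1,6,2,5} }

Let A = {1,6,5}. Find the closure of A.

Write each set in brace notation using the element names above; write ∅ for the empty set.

{3,4,1,6,2,5}

X∖A={3,4,2}, int(X∖A)=∅, hence cl(A)={3,4,1,6,2,5}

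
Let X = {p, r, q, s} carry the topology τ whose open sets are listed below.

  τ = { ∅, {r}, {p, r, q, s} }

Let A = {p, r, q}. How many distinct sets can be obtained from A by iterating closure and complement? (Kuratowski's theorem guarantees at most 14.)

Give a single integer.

X∖A={s}, int(X∖A)=∅, hence cl(A)={p, r, q, s}
Orbit (k=closure, c=complement):
  1. A     = {p, r, q}
  2. kA    = {p, r, q, s}
  3. cA    = {s}
  4. ckA   = ∅
  5. kcA   = {p, q, s}
  6. ckcA  = {r}
(closed under both — stop)

6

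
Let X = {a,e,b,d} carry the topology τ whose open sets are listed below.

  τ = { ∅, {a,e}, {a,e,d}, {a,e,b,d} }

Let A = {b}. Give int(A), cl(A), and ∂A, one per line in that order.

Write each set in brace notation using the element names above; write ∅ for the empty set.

int(A) = ∅
cl(A)  = {b}
∂A     = {b}

interior: largest open inside A is ∅ (from ∅)
cl via duality: int({a,e,d}) = {a,e,d}, so X∖{a,e,d} = {b}
cl∖int = {b}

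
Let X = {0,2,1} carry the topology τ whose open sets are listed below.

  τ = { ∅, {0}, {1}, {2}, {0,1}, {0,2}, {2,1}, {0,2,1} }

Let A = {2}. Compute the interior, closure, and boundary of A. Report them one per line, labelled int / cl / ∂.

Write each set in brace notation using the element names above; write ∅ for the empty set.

opens ⊆ A: ∅, {2}; union → int = {2}
complement {0,1}; its interior {0,1}; cl(A) = X∖{0,1} = {2}
boundary = {2} ∖ {2} = ∅

int(A) = {2}
cl(A)  = {2}
∂A     = ∅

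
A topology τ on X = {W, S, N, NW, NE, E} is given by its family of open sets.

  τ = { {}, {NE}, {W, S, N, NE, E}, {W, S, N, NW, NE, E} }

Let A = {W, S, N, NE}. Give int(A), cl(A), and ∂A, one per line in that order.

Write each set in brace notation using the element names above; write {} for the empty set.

int(A) = {NE}
cl(A)  = {W, S, N, NW, NE, E}
∂A     = {W, S, N, NW, E}

open subsets of A: {}, {NE}; so int(A) = {NE}
closure: X∖int(X∖A) = X∖{} = {W, S, N, NW, NE, E}
∂A = {W, S, N, NW, NE, E} minus {NE} = {W, S, N, NW, E}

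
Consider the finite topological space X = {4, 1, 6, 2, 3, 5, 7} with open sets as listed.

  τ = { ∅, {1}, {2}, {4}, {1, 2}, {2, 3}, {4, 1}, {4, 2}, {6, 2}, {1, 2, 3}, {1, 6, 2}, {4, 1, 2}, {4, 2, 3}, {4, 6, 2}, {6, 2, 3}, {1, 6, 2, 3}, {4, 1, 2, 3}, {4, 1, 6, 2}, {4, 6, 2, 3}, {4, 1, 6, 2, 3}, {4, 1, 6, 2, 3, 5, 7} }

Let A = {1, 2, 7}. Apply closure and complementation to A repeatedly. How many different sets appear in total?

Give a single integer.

complement {4, 6, 3, 5}; its interior {4}; cl(A) = X∖{4} = {1, 6, 2, 3, 5, 7}
With k = closure, c = complement:
  1. A     = {1, 2, 7}
  2. kA    = {1, 6, 2, 3, 5, 7}
  3. cA    = {4, 6, 3, 5}
  4. ckA   = {4}
  5. kcA   = {4, 6, 3, 5, 7}
  6. kckA  = {4, 5, 7}
  7. ckcA  = {1, 2}
  8. ckckA = {1, 6, 2, 3}
k, c of each give nothing new

8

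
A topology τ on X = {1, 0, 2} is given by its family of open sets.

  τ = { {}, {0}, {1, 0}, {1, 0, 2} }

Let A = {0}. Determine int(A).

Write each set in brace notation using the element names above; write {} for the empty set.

opens ⊆ A: {}, {0}; union → int = {0}

{0}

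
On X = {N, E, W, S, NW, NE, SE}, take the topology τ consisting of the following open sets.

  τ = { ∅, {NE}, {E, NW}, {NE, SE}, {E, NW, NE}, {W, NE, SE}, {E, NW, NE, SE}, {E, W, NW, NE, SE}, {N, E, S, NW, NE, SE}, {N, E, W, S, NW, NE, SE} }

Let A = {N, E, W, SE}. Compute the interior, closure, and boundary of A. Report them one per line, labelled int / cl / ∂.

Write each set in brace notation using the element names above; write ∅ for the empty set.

opens ⊆ A: ∅; union → int = ∅
complement {S, NW, NE}; its interior {NE}; cl(A) = X∖{NE} = {N, E, W, S, NW, SE}
boundary = {N, E, W, S, NW, SE} ∖ ∅ = {N, E, W, S, NW, SE}

int(A) = ∅
cl(A)  = {N, E, W, S, NW, SE}
∂A     = {N, E, W, S, NW, SE}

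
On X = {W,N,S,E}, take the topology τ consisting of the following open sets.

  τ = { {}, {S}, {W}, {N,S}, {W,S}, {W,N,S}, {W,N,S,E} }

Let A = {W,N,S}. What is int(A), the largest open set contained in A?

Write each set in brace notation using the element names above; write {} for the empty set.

{W,N,S}

opens ⊆ A: {}, {W}, {S}, {N,S}, {W,S}, {W,N,S}; union → int = {W,N,S}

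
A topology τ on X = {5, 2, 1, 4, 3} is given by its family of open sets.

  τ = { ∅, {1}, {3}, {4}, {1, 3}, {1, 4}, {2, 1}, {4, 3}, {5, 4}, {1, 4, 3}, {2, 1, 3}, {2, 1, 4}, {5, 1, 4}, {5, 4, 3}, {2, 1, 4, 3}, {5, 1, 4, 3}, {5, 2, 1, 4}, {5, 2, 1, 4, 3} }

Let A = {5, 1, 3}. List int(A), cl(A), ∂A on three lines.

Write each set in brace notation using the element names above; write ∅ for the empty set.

opens ⊆ A: ∅, {1}, {3}, {1, 3}; union → int = {1, 3}
complement {2, 4}; its interior {4}; cl(A) = X∖{4} = {5, 2, 1, 3}
boundary = {5, 2, 1, 3} ∖ {1, 3} = {5, 2}

int(A) = {1, 3}
cl(A)  = {5, 2, 1, 3}
∂A     = {5, 2}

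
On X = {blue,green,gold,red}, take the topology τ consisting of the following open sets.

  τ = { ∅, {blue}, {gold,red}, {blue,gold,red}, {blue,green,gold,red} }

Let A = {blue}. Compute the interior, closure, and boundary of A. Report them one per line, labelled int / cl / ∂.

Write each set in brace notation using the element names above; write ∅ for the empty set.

int(A) = {blue}
cl(A)  = {blue,green}
∂A     = {green}

open subsets of A: ∅, {blue}; so int(A) = {blue}
closure: X∖int(X∖A) = X∖{gold,red} = {blue,green}
∂A = {blue,green} minus {blue} = {green}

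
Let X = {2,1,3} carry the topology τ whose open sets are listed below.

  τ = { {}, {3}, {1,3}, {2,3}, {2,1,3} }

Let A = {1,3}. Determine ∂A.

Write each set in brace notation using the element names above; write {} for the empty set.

opens ⊆ A: {}, {3}, {1,3}; union → int = {1,3}
complement {2}; its interior {}; cl(A) = X∖{} = {2,1,3}
boundary = {2,1,3} ∖ {1,3} = {2}

{2}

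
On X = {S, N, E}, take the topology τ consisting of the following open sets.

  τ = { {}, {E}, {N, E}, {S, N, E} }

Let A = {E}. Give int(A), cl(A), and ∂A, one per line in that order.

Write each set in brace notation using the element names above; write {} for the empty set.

int(A) = {E}
cl(A)  = {S, N, E}
∂A     = {S, N}

opens ⊆ A: {}, {E}; union → int = {E}
complement {S, N}; its interior {}; cl(A) = X∖{} = {S, N, E}
boundary = {S, N, E} ∖ {E} = {S, N}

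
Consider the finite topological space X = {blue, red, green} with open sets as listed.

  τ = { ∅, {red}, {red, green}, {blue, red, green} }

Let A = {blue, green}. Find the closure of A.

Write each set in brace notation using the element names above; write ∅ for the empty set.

X∖A={red}, int(X∖A)={red}, hence cl(A)={blue, green}

{blue, green}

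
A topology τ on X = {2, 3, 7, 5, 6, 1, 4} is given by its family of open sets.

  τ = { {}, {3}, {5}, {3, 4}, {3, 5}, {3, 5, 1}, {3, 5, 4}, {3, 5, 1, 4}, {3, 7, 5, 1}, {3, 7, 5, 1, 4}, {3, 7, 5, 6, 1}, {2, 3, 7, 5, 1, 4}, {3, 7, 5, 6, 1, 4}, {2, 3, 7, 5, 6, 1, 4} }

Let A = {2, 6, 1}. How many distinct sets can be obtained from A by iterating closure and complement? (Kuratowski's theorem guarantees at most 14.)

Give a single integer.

cl via duality: int({3, 7, 5, 4}) = {3, 5, 4}, so X∖{3, 5, 4} = {2, 7, 6, 1}
Write k for closure, c for complement:
  1. A     = {2, 6, 1}
  2. kA    = {2, 7, 6, 1}
  3. cA    = {3, 7, 5, 4}
  4. ckA   = {3, 5, 4}
  5. kcA   = {2, 3, 7, 5, 6, 1, 4}
  6. ckcA  = {}
applying k or c yields no new set

6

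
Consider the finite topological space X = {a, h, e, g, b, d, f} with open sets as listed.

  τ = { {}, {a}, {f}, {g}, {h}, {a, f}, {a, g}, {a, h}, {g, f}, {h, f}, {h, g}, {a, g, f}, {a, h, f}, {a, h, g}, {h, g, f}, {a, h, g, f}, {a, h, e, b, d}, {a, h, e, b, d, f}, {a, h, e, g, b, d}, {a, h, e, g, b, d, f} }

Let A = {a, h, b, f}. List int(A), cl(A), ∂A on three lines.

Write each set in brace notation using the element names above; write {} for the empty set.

U open, U⊆A: {}, {f}, {h}, {a}, {a, f}, {a, h}, {h, f}, {a, h, f}. int(A) = ⋃ = {a, h, f}
X∖A={e, g, d}, int(X∖A)={g}, hence cl(A)={a, h, e, b, d, f}
∂A: remove int from cl → {e, b, d}

int(A) = {a, h, f}
cl(A)  = {a, h, e, b, d, f}
∂A     = {e, b, d}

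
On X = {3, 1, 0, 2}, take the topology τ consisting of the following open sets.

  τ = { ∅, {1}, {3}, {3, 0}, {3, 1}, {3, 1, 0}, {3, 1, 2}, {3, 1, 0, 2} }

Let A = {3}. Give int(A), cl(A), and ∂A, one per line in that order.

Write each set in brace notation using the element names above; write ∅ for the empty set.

opens ⊆ A: ∅, {3}; union → int = {3}
complement {1, 0, 2}; its interior {1}; cl(A) = X∖{1} = {3, 0, 2}
boundary = {3, 0, 2} ∖ {3} = {0, 2}

int(A) = {3}
cl(A)  = {3, 0, 2}
∂A     = {0, 2}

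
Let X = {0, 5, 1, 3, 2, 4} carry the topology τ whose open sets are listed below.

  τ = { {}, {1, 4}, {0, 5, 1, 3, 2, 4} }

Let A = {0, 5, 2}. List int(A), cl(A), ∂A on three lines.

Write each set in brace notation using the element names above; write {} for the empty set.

int(A) = {}
cl(A)  = {0, 5, 3, 2}
∂A     = {0, 5, 3, 2}

open subsets of A: {}; so int(A) = {}
closure: X∖int(X∖A) = X∖{1, 4} = {0, 5, 3, 2}
∂A = {0, 5, 3, 2} minus {} = {0, 5, 3, 2}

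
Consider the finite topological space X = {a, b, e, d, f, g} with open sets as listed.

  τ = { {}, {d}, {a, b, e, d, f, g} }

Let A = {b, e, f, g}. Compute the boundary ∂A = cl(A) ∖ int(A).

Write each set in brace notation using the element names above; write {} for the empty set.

interior: largest open inside A is {} (from {})
cl via duality: int({a, d}) = {d}, so X∖{d} = {a, b, e, f, g}
cl∖int = {a, b, e, f, g}

{a, b, e, f, g}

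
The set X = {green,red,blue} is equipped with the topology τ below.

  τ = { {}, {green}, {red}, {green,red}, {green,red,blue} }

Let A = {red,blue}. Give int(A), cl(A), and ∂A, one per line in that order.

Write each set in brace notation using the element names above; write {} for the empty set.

opens ⊆ A: {}, {red}; union → int = {red}
complement {green}; its interior {green}; cl(A) = X∖{green} = {red,blue}
boundary = {red,blue} ∖ {red} = {blue}

int(A) = {red}
cl(A)  = {red,blue}
∂A     = {blue}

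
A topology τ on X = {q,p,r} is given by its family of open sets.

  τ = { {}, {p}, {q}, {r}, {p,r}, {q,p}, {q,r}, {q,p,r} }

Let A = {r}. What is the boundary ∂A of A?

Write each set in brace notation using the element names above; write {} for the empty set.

{}

open subsets of A: {}, {r}; so int(A) = {r}
closure: X∖int(X∖A) = X∖{q,p} = {r}
∂A = {r} minus {r} = {}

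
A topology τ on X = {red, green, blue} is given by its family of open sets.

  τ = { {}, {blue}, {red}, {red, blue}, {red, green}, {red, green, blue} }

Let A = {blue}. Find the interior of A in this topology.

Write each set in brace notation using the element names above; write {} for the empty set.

opens ⊆ A: {}, {blue}; union → int = {blue}

{blue}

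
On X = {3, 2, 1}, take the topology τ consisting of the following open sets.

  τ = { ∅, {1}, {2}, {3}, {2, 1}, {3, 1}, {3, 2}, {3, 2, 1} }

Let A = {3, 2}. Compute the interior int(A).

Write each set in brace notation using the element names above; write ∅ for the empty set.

interior: largest open inside A is {3, 2} (from ∅, {2}, {3}, {3, 2})

{3, 2}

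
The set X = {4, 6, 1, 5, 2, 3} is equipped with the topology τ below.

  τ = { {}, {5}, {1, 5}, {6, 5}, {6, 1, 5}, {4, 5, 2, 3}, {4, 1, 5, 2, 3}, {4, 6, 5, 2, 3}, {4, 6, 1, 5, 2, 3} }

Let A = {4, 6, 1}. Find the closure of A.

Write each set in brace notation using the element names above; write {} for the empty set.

closure: X∖int(X∖A) = X∖{5} = {4, 6, 1, 2, 3}

{4, 6, 1, 2, 3}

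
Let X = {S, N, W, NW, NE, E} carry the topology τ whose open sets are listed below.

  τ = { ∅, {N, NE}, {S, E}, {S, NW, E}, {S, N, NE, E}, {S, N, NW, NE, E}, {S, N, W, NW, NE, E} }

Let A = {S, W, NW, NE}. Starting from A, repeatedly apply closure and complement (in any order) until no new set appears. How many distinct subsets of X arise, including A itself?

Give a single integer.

4

complement {N, E}; its interior ∅; cl(A) = X∖∅ = {S, N, W, NW, NE, E}
With k = closure, c = complement:
  1. A     = {S, W, NW, NE}
  2. kA    = {S, N, W, NW, NE, E}
  3. cA    = {N, E}
  4. ckA   = ∅
k, c of each give nothing new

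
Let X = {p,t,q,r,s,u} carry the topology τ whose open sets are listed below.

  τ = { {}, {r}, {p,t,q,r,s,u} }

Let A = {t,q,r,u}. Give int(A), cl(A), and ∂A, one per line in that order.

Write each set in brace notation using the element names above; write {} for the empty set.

int(A) = {r}
cl(A)  = {p,t,q,r,s,u}
∂A     = {p,t,q,s,u}

U open, U⊆A: {}, {r}. int(A) = ⋃ = {r}
X∖A={p,s}, int(X∖A)={}, hence cl(A)={p,t,q,r,s,u}
∂A: remove int from cl → {p,t,q,s,u}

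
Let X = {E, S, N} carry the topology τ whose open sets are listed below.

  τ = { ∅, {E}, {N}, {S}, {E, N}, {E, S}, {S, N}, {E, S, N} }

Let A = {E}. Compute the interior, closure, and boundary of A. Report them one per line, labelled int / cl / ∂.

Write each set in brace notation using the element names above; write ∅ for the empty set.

interior: largest open inside A is {E} (from ∅, {E})
cl via duality: int({S, N}) = {S, N}, so X∖{S, N} = {E}
cl∖int = ∅

int(A) = {E}
cl(A)  = {E}
∂A     = ∅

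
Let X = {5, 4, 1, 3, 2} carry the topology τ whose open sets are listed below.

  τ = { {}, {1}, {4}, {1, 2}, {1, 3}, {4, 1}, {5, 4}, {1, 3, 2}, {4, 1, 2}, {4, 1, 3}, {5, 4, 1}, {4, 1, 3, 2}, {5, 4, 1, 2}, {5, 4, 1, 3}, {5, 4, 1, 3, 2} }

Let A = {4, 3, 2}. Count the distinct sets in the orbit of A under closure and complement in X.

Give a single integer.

X∖A={5, 1}, int(X∖A)={1}, hence cl(A)={5, 4, 3, 2}
Orbit (k=closure, c=complement):
  1. A     = {4, 3, 2}
  2. kA    = {5, 4, 3, 2}
  3. cA    = {5, 1}
  4. ckA   = {1}
  5. kcA   = {5, 1, 3, 2}
  6. kckA  = {1, 3, 2}
  7. ckcA  = {4}
  8. ckckA = {5, 4}
(closed under both — stop)

8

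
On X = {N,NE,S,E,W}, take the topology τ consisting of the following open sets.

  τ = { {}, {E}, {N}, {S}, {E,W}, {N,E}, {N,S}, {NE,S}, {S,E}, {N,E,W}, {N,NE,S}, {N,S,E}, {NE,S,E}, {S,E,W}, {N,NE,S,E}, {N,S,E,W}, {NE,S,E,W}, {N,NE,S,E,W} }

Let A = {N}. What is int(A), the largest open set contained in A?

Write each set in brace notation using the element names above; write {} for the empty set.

{N}

opens ⊆ A: {}, {N}; union → int = {N}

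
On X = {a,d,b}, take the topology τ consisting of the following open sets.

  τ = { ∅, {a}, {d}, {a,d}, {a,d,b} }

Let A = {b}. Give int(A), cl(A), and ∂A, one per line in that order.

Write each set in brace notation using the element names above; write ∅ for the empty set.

opens ⊆ A: ∅; union → int = ∅
complement {a,d}; its interior {a,d}; cl(A) = X∖{a,d} = {b}
boundary = {b} ∖ ∅ = {b}

int(A) = ∅
cl(A)  = {b}
∂A     = {b}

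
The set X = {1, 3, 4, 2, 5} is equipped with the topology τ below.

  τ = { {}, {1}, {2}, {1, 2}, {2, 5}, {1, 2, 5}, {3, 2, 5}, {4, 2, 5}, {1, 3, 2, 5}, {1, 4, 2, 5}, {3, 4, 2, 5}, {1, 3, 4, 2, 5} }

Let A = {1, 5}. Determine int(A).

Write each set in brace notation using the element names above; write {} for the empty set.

{1}

U open, U⊆A: {}, {1}. int(A) = ⋃ = {1}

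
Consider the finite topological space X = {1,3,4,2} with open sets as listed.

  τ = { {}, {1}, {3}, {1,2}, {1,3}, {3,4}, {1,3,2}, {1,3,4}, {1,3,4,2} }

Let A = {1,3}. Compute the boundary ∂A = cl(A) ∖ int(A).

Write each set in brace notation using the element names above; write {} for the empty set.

open subsets of A: {}, {3}, {1}, {1,3}; so int(A) = {1,3}
closure: X∖int(X∖A) = X∖{} = {1,3,4,2}
∂A = {1,3,4,2} minus {1,3} = {4,2}

{4,2}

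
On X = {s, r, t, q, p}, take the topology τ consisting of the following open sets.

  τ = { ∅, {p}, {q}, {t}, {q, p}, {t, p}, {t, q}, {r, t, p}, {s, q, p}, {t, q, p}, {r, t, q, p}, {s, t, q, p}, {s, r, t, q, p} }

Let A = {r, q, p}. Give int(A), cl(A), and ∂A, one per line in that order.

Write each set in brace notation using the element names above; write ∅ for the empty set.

open subsets of A: ∅, {q}, {p}, {q, p}; so int(A) = {q, p}
closure: X∖int(X∖A) = X∖{t} = {s, r, q, p}
∂A = {s, r, q, p} minus {q, p} = {s, r}

int(A) = {q, p}
cl(A)  = {s, r, q, p}
∂A     = {s, r}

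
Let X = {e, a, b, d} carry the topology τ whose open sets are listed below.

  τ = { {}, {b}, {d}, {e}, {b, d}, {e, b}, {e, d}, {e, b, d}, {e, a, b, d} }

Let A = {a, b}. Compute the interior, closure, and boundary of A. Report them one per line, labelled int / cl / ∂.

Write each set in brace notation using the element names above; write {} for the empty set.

U open, U⊆A: {}, {b}. int(A) = ⋃ = {b}
X∖A={e, d}, int(X∖A)={e, d}, hence cl(A)={a, b}
∂A: remove int from cl → {a}

int(A) = {b}
cl(A)  = {a, b}
∂A     = {a}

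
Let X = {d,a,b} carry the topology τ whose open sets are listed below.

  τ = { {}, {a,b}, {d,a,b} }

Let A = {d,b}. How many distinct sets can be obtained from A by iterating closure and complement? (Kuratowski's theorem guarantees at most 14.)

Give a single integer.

cl via duality: int({a}) = {}, so X∖{} = {d,a,b}
Write k for closure, c for complement:
  1. A     = {d,b}
  2. kA    = {d,a,b}
  3. cA    = {a}
  4. ckA   = {}
applying k or c yields no new set

4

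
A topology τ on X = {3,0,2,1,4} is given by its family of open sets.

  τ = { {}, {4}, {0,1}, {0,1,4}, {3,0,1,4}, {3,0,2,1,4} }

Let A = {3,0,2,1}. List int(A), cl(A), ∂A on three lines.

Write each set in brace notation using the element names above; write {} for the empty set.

opens ⊆ A: {}, {0,1}; union → int = {0,1}
complement {4}; its interior {4}; cl(A) = X∖{4} = {3,0,2,1}
boundary = {3,0,2,1} ∖ {0,1} = {3,2}

int(A) = {0,1}
cl(A)  = {3,0,2,1}
∂A     = {3,2}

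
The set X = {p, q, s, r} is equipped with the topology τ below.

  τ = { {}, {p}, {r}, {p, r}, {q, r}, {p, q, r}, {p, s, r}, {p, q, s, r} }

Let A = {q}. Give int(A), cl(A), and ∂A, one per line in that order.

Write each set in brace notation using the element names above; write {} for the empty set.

int(A) = {}
cl(A)  = {q}
∂A     = {q}

interior: largest open inside A is {} (from {})
cl via duality: int({p, s, r}) = {p, s, r}, so X∖{p, s, r} = {q}
cl∖int = {q}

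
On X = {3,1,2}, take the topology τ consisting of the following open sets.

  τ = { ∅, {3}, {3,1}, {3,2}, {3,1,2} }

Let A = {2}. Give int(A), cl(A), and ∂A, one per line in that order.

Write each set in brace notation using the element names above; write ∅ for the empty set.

U open, U⊆A: ∅. int(A) = ⋃ = ∅
X∖A={3,1}, int(X∖A)={3,1}, hence cl(A)={2}
∂A: remove int from cl → {2}

int(A) = ∅
cl(A)  = {2}
∂A     = {2}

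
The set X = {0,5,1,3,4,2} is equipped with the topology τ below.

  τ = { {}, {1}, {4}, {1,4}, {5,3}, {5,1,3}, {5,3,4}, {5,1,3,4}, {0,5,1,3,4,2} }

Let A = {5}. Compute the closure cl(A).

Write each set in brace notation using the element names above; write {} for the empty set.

{0,5,3,2}

closure: X∖int(X∖A) = X∖{1,4} = {0,5,3,2}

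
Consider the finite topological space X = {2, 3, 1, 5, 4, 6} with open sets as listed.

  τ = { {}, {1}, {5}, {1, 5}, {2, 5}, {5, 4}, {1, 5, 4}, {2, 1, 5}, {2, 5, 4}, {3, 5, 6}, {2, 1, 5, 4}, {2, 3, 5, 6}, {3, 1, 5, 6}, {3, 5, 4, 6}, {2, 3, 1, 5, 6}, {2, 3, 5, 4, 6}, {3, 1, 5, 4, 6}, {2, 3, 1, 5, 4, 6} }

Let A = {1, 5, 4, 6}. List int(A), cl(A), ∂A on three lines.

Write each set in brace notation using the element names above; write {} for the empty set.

int(A) = {1, 5, 4}
cl(A)  = {2, 3, 1, 5, 4, 6}
∂A     = {2, 3, 6}

U open, U⊆A: {}, {1}, {5}, {1, 5}, {5, 4}, {1, 5, 4}. int(A) = ⋃ = {1, 5, 4}
X∖A={2, 3}, int(X∖A)={}, hence cl(A)={2, 3, 1, 5, 4, 6}
∂A: remove int from cl → {2, 3, 6}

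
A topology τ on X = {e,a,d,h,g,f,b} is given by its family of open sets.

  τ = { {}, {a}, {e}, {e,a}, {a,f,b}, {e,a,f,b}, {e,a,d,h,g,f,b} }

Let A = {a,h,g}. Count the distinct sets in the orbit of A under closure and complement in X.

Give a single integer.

8

X∖A={e,d,f,b}, int(X∖A)={e}, hence cl(A)={a,d,h,g,f,b}
Orbit (k=closure, c=complement):
  1. A     = {a,h,g}
  2. kA    = {a,d,h,g,f,b}
  3. cA    = {e,d,f,b}
  4. ckA   = {e}
  5. kcA   = {e,d,h,g,f,b}
  6. kckA  = {e,d,h,g}
  7. ckcA  = {a}
  8. ckckA = {a,f,b}
(closed under both — stop)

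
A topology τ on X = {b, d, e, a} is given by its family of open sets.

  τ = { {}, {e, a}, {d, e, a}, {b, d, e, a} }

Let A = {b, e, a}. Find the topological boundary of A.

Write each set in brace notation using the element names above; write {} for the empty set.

U open, U⊆A: {}, {e, a}. int(A) = ⋃ = {e, a}
X∖A={d}, int(X∖A)={}, hence cl(A)={b, d, e, a}
∂A: remove int from cl → {b, d}

{b, d}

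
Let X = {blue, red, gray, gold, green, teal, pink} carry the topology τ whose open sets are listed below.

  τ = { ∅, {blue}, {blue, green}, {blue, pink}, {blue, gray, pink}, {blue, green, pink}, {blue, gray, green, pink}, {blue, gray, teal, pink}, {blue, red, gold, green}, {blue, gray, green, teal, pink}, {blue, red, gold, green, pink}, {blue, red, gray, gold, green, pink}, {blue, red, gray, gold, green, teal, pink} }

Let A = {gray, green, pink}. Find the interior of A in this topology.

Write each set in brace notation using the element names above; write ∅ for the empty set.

open subsets of A: ∅; so int(A) = ∅

∅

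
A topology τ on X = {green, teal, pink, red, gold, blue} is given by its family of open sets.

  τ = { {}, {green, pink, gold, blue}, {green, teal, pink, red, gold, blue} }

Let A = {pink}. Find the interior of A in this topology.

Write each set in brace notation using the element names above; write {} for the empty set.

opens ⊆ A: {}; union → int = {}

{}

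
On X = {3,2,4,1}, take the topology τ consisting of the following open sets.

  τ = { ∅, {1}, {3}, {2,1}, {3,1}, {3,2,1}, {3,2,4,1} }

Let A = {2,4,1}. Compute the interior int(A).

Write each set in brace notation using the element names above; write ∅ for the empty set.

{2,1}

interior: largest open inside A is {2,1} (from ∅, {1}, {2,1})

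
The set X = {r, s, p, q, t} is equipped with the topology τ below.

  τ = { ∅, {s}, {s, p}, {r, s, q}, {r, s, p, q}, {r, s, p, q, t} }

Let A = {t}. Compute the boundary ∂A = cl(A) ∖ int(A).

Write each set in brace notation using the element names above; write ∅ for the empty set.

opens ⊆ A: ∅; union → int = ∅
complement {r, s, p, q}; its interior {r, s, p, q}; cl(A) = X∖{r, s, p, q} = {t}
boundary = {t} ∖ ∅ = {t}

{t}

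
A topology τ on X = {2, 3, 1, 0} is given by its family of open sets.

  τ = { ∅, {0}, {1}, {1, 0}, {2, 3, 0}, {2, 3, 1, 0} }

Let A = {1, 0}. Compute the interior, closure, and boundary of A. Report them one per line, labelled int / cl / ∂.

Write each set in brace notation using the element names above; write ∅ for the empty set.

opens ⊆ A: ∅, {1}, {0}, {1, 0}; union → int = {1, 0}
complement {2, 3}; its interior ∅; cl(A) = X∖∅ = {2, 3, 1, 0}
boundary = {2, 3, 1, 0} ∖ {1, 0} = {2, 3}

int(A) = {1, 0}
cl(A)  = {2, 3, 1, 0}
∂A     = {2, 3}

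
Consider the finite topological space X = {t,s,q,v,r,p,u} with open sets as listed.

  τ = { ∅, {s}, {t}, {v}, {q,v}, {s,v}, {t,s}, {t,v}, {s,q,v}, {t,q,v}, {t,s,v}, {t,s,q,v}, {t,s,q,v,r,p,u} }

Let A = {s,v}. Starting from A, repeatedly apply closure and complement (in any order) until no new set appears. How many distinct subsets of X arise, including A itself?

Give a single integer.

X∖A={t,q,r,p,u}, int(X∖A)={t}, hence cl(A)={s,q,v,r,p,u}
Orbit (k=closure, c=complement):
  1. A     = {s,v}
  2. kA    = {s,q,v,r,p,u}
  3. cA    = {t,q,r,p,u}
  4. ckA   = {t}
  5. kckA  = {t,r,p,u}
  6. ckckA = {s,q,v}
(closed under both — stop)

6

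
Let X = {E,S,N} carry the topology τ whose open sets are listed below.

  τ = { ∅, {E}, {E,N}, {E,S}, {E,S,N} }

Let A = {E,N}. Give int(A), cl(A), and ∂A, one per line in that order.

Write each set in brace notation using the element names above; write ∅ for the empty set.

int(A) = {E,N}
cl(A)  = {E,S,N}
∂A     = {S}

interior: largest open inside A is {E,N} (from ∅, {E}, {E,N})
cl via duality: int({S}) = ∅, so X∖∅ = {E,S,N}
cl∖int = {S}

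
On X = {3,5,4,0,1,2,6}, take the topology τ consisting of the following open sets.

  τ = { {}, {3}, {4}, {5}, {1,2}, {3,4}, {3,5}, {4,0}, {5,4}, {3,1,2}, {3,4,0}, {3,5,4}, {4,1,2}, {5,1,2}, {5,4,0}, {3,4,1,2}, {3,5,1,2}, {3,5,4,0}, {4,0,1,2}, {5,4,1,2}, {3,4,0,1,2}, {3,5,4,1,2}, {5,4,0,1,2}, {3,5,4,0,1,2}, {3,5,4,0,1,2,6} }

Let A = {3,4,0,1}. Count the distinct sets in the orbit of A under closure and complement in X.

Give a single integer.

complement {5,2,6}; its interior {5}; cl(A) = X∖{5} = {3,4,0,1,2,6}
With k = closure, c = complement:
  1. A     = {3,4,0,1}
  2. kA    = {3,4,0,1,2,6}
  3. cA    = {5,2,6}
  4. ckA   = {5}
  5. kcA   = {5,1,2,6}
  6. kckA  = {5,6}
  7. ckcA  = {3,4,0}
  8. ckckA = {3,4,0,1,2}
  9. kckcA = {3,4,0,6}
  10. ckckcA = {5,1,2}
k, c of each give nothing new

10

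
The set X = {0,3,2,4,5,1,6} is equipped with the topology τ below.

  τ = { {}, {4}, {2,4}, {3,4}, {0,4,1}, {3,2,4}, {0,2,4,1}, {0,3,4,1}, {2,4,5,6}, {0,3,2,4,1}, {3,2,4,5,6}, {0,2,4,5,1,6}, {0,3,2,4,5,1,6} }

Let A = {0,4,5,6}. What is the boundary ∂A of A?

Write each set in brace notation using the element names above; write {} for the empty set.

interior: largest open inside A is {4} (from {}, {4})
cl via duality: int({3,2,1}) = {}, so X∖{} = {0,3,2,4,5,1,6}
cl∖int = {0,3,2,5,1,6}

{0,3,2,5,1,6}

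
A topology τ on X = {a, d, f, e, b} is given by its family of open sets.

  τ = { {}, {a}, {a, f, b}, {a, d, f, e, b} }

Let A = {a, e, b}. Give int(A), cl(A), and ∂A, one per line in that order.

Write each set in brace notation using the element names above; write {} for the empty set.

opens ⊆ A: {}, {a}; union → int = {a}
complement {d, f}; its interior {}; cl(A) = X∖{} = {a, d, f, e, b}
boundary = {a, d, f, e, b} ∖ {a} = {d, f, e, b}

int(A) = {a}
cl(A)  = {a, d, f, e, b}
∂A     = {d, f, e, b}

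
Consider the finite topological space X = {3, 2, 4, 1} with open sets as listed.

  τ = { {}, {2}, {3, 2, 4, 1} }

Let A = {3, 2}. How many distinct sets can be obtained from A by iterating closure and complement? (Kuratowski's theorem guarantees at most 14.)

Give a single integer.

6

complement {4, 1}; its interior {}; cl(A) = X∖{} = {3, 2, 4, 1}
With k = closure, c = complement:
  1. A     = {3, 2}
  2. kA    = {3, 2, 4, 1}
  3. cA    = {4, 1}
  4. ckA   = {}
  5. kcA   = {3, 4, 1}
  6. ckcA  = {2}
k, c of each give nothing new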